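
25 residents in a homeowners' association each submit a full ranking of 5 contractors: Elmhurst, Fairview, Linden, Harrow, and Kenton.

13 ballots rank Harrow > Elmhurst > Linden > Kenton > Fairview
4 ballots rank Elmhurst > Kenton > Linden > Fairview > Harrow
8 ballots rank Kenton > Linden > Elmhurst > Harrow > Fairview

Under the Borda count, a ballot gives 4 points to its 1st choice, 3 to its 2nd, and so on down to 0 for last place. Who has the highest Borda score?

Borda scores:
  Elmhurst: 13·3 + 4·4 + 8·2 = 71
  Fairview: 13·0 + 4·1 + 8·0 = 4
  Linden: 13·2 + 4·2 + 8·3 = 58
  Harrow: 13·4 + 4·0 + 8·1 = 60
  Kenton: 13·1 + 4·3 + 8·4 = 57
Elmhurst has the highest total.

Elmhurst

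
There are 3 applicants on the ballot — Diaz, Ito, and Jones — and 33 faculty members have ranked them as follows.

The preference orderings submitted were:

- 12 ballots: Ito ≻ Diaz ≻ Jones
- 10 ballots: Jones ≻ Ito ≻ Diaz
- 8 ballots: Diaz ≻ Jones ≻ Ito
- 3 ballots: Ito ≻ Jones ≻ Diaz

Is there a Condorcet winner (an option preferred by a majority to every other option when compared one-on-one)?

No

Head-to-head results (33 voters total):
Diaz vs Ito: Ito wins 25–8.
Diaz vs Jones: Diaz wins 20–13.
Ito vs Jones: Jones wins 18–15.
No candidate beats all others: Diaz beats Jones beats Ito beats Diaz, a majority cycle.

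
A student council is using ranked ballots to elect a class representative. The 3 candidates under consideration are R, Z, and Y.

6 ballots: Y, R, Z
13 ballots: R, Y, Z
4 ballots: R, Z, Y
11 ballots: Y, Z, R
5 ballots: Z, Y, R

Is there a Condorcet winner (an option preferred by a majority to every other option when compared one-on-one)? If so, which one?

Head-to-head results (39 voters total):
R vs Z: R wins 23–16.
R vs Y: Y wins 22–17.
Z vs Y: Y wins 30–9.
Y beats each rival — R (22–17), Z (30–9) — so Y is the Condorcet winner.

Y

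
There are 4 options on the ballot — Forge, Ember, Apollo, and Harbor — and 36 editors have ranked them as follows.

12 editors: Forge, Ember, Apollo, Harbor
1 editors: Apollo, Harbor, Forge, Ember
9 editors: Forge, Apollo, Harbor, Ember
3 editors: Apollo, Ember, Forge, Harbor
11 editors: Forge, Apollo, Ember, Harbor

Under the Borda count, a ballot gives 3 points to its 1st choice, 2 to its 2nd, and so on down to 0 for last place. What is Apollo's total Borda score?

64

Borda scores:
  Forge: 12·3 + 1 + 9·3 + 3·1 + 11·3 = 100
  Ember: 12·2 + 0 + 9·0 + 3·2 + 11·1 = 41
  Apollo: 12·1 + 3 + 9·2 + 3·3 + 11·2 = 64
  Harbor: 12·0 + 2 + 9·1 + 3·0 + 11·0 = 11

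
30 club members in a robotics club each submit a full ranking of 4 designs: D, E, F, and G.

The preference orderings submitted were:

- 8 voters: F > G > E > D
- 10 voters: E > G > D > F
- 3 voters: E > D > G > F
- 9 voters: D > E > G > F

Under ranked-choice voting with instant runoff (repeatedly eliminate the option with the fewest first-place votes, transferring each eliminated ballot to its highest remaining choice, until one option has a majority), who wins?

E

Round 1: E 13, D 9, F 8, G 0. G has the fewest and is eliminated.
Round 2: E 13, D 9, F 8. F has the fewest and is eliminated.
Round 3: E 21, D 9. E has a majority.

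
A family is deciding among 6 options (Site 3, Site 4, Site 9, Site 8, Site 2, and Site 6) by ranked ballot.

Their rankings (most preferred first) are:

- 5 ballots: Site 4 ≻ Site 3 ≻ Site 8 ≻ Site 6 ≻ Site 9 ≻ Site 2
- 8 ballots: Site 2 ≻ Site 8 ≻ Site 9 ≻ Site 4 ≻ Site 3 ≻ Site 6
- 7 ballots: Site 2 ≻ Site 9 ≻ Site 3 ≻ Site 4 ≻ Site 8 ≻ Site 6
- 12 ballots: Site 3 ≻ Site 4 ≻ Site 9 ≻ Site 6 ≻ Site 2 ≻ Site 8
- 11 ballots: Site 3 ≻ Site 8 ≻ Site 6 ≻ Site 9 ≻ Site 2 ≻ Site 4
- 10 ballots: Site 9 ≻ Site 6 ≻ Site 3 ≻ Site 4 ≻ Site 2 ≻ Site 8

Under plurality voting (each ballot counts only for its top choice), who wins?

First-place vote totals:
  Site 3: 23
  Site 4: 5
  Site 9: 10
  Site 8: 0
  Site 2: 15
  Site 6: 0
Site 3 has the most first-place votes.

Site 3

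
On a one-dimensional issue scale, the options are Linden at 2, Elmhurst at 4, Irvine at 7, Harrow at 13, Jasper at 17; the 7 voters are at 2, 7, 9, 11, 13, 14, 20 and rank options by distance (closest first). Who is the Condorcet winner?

Harrow

With single-peaked preferences on a line, the Condorcet winner is the candidate closest to the median voter.
The median voter (position 11) is closest to Harrow at 13.
Check: Harrow vs Irvine — voters closer to Harrow: 4 of 7.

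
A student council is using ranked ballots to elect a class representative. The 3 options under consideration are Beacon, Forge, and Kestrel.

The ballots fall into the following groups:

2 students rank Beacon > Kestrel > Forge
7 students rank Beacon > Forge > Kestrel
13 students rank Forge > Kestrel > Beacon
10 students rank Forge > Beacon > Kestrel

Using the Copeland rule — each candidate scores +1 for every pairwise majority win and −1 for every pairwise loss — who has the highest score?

Forge

Pairwise results:
  Beacon vs Forge: Forge wins 23–9.
  Beacon vs Kestrel: Beacon wins 19–13.
  Forge vs Kestrel: Forge wins 30–2.
Copeland scores (wins − losses):
  Beacon: 1 − 1 = 0
  Forge: 2 − 0 = 2
  Kestrel: 0 − 2 = -2
Forge has the best Copeland score.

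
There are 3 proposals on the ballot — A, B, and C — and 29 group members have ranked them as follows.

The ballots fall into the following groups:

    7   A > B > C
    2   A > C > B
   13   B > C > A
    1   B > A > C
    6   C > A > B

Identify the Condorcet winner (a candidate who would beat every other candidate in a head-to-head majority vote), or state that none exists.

Head-to-head results (29 voters total):
A vs B: A wins 15–14.
A vs C: C wins 19–10.
B vs C: B wins 21–8.
No candidate beats all others: A beats B beats C beats A, a majority cycle.

There is no Condorcet winner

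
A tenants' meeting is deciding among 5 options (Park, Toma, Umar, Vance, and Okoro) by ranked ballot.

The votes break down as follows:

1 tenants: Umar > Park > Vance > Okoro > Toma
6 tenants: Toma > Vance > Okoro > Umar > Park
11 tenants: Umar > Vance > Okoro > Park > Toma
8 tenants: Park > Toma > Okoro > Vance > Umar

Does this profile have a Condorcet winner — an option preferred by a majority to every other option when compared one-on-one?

No

Head-to-head results (26 voters total):
Park vs Toma: Park wins 20–6.
Park vs Umar: Umar wins 18–8.
Park vs Vance: Vance wins 17–9.
Park vs Okoro: Okoro wins 17–9.
Toma vs Umar: Toma wins 14–12.
Toma vs Vance: Toma wins 14–12.
Toma vs Okoro: Toma wins 14–12.
Umar vs Vance: Vance wins 14–12.
Umar vs Okoro: Okoro wins 14–12.
Vance vs Okoro: Vance wins 18–8.
No candidate beats all others: Park beats Toma beats Umar beats Park, a majority cycle.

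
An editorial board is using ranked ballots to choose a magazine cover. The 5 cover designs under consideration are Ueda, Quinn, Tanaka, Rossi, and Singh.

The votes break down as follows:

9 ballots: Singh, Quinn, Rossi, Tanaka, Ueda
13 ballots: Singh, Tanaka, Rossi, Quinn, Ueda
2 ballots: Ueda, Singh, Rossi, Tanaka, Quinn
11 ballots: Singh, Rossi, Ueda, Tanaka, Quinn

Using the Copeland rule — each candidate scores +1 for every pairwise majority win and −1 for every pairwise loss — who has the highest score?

Pairwise results:
  Ueda vs Quinn: Quinn wins 22–13.
  Ueda vs Tanaka: Tanaka wins 22–13.
  Ueda vs Rossi: Rossi wins 33–2.
  Ueda vs Singh: Singh wins 33–2.
  Quinn vs Tanaka: Tanaka wins 26–9.
  Quinn vs Rossi: Rossi wins 26–9.
  Quinn vs Singh: Singh wins 35–0.
  Tanaka vs Rossi: Rossi wins 22–13.
  Tanaka vs Singh: Singh wins 35–0.
  Rossi vs Singh: Singh wins 35–0.
Copeland scores (wins − losses):
  Ueda: 0 − 4 = -4
  Quinn: 1 − 3 = -2
  Tanaka: 2 − 2 = 0
  Rossi: 3 − 1 = 2
  Singh: 4 − 0 = 4
Singh has the best Copeland score.

Singh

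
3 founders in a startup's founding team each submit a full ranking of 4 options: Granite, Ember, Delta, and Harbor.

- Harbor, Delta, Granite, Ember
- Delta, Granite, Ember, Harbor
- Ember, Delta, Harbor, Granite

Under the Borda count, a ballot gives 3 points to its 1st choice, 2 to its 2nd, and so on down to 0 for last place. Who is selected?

Delta

Borda scores:
  Granite: 1 + 2 + 0 = 3
  Ember: 0 + 1 + 3 = 4
  Delta: 2 + 3 + 2 = 7
  Harbor: 3 + 0 + 1 = 4
Delta has the highest total.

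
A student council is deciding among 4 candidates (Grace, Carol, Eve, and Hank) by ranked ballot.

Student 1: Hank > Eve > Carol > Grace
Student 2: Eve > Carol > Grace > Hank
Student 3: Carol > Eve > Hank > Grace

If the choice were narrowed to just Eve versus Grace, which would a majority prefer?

Eve

Ballots ranking Eve above Grace: 3.
Ballots ranking Grace above Eve: 0.
Eve wins the head-to-head, 3–0.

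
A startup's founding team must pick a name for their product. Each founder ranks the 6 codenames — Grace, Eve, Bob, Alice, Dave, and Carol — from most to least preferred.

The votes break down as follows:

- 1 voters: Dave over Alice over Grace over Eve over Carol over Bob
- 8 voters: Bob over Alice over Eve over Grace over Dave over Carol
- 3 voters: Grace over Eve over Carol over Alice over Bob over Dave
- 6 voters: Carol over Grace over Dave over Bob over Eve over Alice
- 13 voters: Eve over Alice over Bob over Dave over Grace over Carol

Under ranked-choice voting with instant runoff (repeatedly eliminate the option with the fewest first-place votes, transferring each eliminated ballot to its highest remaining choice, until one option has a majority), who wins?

Round 1: Eve 13, Bob 8, Carol 6, Grace 3, Dave 1, Alice 0. Alice has the fewest and is eliminated.
Round 2: Eve 13, Bob 8, Carol 6, Grace 3, Dave 1. Dave has the fewest and is eliminated.
Round 3: Eve 13, Bob 8, Carol 6, Grace 4. Grace has the fewest and is eliminated.
Round 4: Eve 17, Bob 8, Carol 6. Eve has a majority.

Eve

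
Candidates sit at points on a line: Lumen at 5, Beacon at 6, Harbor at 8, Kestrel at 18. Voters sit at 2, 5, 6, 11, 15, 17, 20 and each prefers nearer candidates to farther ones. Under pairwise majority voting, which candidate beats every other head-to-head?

With single-peaked preferences on a line, the Condorcet winner is the candidate closest to the median voter.
The median voter (position 11) is closest to Harbor at 8.
Check: Harbor vs Beacon — voters closer to Harbor: 4 of 7.

Harbor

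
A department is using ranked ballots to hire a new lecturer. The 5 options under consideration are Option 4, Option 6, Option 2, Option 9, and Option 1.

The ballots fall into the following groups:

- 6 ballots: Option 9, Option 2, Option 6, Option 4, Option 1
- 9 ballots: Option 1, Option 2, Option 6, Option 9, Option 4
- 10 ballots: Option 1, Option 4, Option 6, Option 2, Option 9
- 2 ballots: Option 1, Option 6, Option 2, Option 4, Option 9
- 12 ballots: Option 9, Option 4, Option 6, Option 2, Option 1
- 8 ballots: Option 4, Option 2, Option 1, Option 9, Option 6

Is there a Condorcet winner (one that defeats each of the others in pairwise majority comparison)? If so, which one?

There is no Condorcet winner

Head-to-head results (47 voters total):
Option 4 vs Option 6: Option 4 wins 30–17.
Option 4 vs Option 2: Option 4 wins 30–17.
Option 4 vs Option 9: Option 9 wins 27–20.
Option 4 vs Option 1: Option 4 wins 26–21.
Option 6 vs Option 2: Option 6 wins 24–23.
Option 6 vs Option 9: Option 9 wins 26–21.
Option 6 vs Option 1: Option 1 wins 29–18.
Option 2 vs Option 9: Option 2 wins 29–18.
Option 2 vs Option 1: Option 2 wins 26–21.
Option 9 vs Option 1: Option 1 wins 29–18.
No candidate beats all others: Option 4 beats Option 2 beats Option 9 beats Option 4, a majority cycle.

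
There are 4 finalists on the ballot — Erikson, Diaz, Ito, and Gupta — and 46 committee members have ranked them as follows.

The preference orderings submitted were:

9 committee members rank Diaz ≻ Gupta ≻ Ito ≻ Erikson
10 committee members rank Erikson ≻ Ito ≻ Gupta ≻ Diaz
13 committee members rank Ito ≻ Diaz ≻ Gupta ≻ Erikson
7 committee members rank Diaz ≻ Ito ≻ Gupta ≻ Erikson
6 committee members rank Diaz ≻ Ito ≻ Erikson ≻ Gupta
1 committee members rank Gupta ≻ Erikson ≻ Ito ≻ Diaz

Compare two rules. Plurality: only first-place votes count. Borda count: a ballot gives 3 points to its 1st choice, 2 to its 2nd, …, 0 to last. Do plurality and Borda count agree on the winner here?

Plurality first-place counts: Erikson 10, Diaz 22, Ito 13, Gupta 1 → Diaz.
Borda totals: Erikson 38, Diaz 92, Ito 95, Gupta 51 → Ito.
The two rules disagree: plurality picks Diaz, Borda picks Ito.

No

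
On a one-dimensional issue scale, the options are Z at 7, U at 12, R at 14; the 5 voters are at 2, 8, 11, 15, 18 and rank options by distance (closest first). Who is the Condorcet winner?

With single-peaked preferences on a line, the Condorcet winner is the candidate closest to the median voter.
The median voter (position 11) is closest to U at 12.
Check: U vs R — voters closer to U: 3 of 5.

U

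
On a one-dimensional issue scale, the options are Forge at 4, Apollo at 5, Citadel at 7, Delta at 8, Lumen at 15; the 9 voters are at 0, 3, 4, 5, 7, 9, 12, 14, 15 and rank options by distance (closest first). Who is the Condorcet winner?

Citadel

With single-peaked preferences on a line, the Condorcet winner is the candidate closest to the median voter.
The median voter (position 7) is closest to Citadel at 7.
Check: Citadel vs Lumen — voters closer to Citadel: 6 of 9.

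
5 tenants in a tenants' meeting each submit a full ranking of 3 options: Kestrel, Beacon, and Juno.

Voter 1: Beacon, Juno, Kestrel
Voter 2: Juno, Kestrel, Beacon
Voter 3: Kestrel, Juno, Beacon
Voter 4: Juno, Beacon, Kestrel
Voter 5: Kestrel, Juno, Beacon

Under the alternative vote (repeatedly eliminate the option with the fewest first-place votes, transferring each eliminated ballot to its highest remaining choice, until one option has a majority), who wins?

Juno

Round 1: Kestrel 2, Juno 2, Beacon 1. Beacon has the fewest and is eliminated.
Round 2: Juno 3, Kestrel 2. Juno has a majority.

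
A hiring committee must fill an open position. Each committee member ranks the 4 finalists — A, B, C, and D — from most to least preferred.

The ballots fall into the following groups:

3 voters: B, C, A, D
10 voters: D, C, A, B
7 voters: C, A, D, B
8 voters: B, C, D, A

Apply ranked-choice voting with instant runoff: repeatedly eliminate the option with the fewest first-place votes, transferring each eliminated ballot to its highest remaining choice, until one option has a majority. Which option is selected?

D

Round 1: B 11, D 10, C 7, A 0. A has the fewest and is eliminated.
Round 2: B 11, D 10, C 7. C has the fewest and is eliminated.
Round 3: D 17, B 11. D has a majority.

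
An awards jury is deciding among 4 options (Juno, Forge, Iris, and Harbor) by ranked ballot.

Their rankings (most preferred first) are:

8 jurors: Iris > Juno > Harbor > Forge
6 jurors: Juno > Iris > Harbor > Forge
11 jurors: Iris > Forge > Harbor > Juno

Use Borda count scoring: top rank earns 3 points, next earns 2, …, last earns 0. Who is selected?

Borda scores:
  Juno: 8·2 + 6·3 + 11·0 = 34
  Forge: 8·0 + 6·0 + 11·2 = 22
  Iris: 8·3 + 6·2 + 11·3 = 69
  Harbor: 8·1 + 6·1 + 11·1 = 25
Iris has the highest total.

Iris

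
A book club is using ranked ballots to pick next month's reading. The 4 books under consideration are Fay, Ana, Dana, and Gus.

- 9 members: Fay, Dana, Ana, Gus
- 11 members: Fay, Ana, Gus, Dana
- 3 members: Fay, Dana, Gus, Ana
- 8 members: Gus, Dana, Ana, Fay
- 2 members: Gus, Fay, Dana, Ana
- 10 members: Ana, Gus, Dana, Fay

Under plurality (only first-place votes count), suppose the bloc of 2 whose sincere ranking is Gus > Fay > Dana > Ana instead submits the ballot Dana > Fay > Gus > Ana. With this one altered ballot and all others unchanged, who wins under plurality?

Fay

First-place totals with the altered ballot: Fay 23, Ana 10, Dana 2, Gus 8.
The winner is unchanged: still Fay.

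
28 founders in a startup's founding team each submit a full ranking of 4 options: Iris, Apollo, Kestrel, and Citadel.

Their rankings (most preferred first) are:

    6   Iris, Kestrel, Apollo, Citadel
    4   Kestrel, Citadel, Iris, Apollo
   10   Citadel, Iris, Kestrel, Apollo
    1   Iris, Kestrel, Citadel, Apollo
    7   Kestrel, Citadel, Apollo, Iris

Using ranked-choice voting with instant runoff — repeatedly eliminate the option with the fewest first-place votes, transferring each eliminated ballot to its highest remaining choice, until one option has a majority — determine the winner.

Kestrel

Round 1: Kestrel 11, Citadel 10, Iris 7, Apollo 0. Apollo has the fewest and is eliminated.
Round 2: Kestrel 11, Citadel 10, Iris 7. Iris has the fewest and is eliminated.
Round 3: Kestrel 18, Citadel 10. Kestrel has a majority.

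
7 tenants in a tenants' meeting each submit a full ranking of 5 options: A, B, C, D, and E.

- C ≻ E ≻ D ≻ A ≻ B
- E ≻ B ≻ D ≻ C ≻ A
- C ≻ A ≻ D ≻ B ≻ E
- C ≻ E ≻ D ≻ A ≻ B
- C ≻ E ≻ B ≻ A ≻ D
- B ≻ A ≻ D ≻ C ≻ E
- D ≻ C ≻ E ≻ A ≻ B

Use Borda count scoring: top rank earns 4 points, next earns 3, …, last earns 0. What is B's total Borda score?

Borda scores:
  A: 1 + 0 + 3 + 1 + 1 + 3 + 1 = 10
  B: 0 + 3 + 1 + 0 + 2 + 4 + 0 = 10
  C: 4 + 1 + 4 + 4 + 4 + 1 + 3 = 21
  D: 2 + 2 + 2 + 2 + 0 + 2 + 4 = 14
  E: 3 + 4 + 0 + 3 + 3 + 0 + 2 = 15

10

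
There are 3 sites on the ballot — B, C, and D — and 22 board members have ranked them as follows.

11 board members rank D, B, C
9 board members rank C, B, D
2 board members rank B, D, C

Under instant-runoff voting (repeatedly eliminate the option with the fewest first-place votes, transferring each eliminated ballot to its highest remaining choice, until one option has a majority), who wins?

Round 1: D 11, C 9, B 2. B has the fewest and is eliminated.
Round 2: D 13, C 9. D has a majority.

D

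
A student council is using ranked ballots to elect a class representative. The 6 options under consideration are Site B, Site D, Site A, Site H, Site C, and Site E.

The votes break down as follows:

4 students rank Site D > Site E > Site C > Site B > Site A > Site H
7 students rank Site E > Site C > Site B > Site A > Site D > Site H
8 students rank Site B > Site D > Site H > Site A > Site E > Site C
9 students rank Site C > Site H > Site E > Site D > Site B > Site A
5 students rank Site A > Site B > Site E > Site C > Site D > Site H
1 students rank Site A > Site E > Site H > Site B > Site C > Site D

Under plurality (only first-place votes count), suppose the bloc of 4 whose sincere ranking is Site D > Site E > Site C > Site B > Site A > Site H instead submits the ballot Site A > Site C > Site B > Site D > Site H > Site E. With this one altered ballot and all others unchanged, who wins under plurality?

Site A

First-place totals with the altered ballot: Site B 8, Site D 0, Site A 10, Site H 0, Site C 9, Site E 7.
The switch changes the winner from Site C to Site A.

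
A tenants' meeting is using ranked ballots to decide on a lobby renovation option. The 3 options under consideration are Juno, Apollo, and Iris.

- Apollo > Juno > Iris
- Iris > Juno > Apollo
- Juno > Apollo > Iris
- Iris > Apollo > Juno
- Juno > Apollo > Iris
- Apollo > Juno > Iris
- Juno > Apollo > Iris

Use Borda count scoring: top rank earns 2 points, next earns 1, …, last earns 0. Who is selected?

Juno

Borda scores:
  Juno: 1 + 1 + 2 + 0 + 2 + 1 + 2 = 9
  Apollo: 2 + 0 + 1 + 1 + 1 + 2 + 1 = 8
  Iris: 0 + 2 + 0 + 2 + 0 + 0 + 0 = 4
Juno has the highest total.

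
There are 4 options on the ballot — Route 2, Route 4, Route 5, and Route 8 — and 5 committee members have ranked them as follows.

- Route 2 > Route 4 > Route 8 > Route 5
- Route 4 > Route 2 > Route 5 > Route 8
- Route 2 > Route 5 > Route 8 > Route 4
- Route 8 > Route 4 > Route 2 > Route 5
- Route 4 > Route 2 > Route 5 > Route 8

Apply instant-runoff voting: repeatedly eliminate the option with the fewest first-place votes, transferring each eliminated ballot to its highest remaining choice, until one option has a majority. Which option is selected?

Round 1: Route 2 2, Route 4 2, Route 8 1, Route 5 0. Route 5 has the fewest and is eliminated.
Round 2: Route 2 2, Route 4 2, Route 8 1. Route 8 has the fewest and is eliminated.
Round 3: Route 4 3, Route 2 2. Route 4 has a majority.

Route 4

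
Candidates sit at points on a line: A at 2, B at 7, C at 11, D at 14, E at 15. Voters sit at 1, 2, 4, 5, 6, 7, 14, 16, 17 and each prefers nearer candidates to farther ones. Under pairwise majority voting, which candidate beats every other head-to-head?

With single-peaked preferences on a line, the Condorcet winner is the candidate closest to the median voter.
The median voter (position 6) is closest to B at 7.
Check: B vs D — voters closer to B: 6 of 9.

B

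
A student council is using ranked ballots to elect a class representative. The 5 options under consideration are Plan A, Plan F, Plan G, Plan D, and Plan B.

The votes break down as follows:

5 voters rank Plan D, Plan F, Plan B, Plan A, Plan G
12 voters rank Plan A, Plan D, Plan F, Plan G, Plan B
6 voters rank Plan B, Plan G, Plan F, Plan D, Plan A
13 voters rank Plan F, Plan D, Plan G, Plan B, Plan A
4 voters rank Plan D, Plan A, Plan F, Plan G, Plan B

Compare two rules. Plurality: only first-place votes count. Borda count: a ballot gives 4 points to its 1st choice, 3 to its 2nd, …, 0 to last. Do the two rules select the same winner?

No

Plurality first-place counts: Plan A 12, Plan F 13, Plan G 0, Plan D 9, Plan B 6 → Plan F.
Borda totals: Plan A 65, Plan F 111, Plan G 60, Plan D 117, Plan B 47 → Plan D.
The two rules disagree: plurality picks Plan F, Borda picks Plan D.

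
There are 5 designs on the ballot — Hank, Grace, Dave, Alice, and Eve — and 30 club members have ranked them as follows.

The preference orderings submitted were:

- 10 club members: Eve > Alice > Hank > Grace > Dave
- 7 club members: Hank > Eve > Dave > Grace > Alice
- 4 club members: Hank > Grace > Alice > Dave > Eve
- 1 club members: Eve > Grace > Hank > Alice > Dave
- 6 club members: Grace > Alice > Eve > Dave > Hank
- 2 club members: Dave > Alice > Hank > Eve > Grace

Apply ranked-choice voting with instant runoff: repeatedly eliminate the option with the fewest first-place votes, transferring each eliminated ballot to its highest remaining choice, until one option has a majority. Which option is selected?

Eve

Round 1: Hank 11, Eve 11, Grace 6, Dave 2, Alice 0. Alice has the fewest and is eliminated.
Round 2: Hank 11, Eve 11, Grace 6, Dave 2. Dave has the fewest and is eliminated.
Round 3: Hank 13, Eve 11, Grace 6. Grace has the fewest and is eliminated.
Round 4: Eve 17, Hank 13. Eve has a majority.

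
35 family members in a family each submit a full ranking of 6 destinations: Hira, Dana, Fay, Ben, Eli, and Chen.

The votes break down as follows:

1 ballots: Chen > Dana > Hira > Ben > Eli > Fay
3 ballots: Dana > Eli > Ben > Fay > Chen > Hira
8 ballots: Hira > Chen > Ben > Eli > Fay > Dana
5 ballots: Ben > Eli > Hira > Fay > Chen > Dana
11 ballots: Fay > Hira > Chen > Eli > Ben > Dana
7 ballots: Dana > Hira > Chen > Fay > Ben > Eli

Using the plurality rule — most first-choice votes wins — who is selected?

First-place vote totals:
  Hira: 8
  Dana: 10
  Fay: 11
  Ben: 5
  Eli: 0
  Chen: 1
Fay has the most first-place votes.

Fay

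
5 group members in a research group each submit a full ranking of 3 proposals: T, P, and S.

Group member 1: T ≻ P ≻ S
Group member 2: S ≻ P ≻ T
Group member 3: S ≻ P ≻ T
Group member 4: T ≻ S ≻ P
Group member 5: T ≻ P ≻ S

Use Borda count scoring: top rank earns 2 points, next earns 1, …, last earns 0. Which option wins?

T

Borda scores:
  T: 2 + 0 + 0 + 2 + 2 = 6
  P: 1 + 1 + 1 + 0 + 1 = 4
  S: 0 + 2 + 2 + 1 + 0 = 5
T has the highest total.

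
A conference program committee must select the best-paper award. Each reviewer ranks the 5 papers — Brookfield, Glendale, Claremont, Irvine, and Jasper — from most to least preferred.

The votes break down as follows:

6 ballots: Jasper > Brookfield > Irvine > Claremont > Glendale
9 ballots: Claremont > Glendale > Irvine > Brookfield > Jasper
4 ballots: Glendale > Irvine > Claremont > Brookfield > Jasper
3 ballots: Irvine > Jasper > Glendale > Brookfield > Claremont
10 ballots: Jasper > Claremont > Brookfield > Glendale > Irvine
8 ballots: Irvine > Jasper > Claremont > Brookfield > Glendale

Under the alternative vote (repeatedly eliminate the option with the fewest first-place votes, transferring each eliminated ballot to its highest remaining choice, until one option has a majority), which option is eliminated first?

Round 1: Jasper 16, Irvine 11, Claremont 9, Glendale 4, Brookfield 0. Brookfield has the fewest and is eliminated.
Round 2: Jasper 16, Irvine 11, Claremont 9, Glendale 4. Glendale has the fewest and is eliminated.
Round 3: Jasper 16, Irvine 15, Claremont 9. Claremont has the fewest and is eliminated.
Round 4: Irvine 24, Jasper 16. Irvine has a majority.

Brookfield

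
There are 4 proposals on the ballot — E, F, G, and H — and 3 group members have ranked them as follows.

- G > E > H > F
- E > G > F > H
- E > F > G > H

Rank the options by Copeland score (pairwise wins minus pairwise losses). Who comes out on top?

Pairwise results:
  E vs F: E wins 3–0.
  E vs G: E wins 2–1.
  E vs H: E wins 3–0.
  F vs G: G wins 2–1.
  F vs H: F wins 2–1.
  G vs H: G wins 3–0.
Copeland scores (wins − losses):
  E: 3 − 0 = 3
  F: 1 − 2 = -1
  G: 2 − 1 = 1
  H: 0 − 3 = -3
E has the best Copeland score.

E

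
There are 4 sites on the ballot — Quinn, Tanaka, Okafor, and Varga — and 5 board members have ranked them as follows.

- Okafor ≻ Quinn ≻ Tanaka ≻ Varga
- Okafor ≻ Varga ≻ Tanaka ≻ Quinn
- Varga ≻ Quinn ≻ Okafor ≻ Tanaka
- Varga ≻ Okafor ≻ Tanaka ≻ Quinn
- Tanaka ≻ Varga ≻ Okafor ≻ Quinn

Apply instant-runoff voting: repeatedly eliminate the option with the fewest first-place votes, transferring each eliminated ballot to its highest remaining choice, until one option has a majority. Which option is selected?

Varga

Round 1: Okafor 2, Varga 2, Tanaka 1, Quinn 0. Quinn has the fewest and is eliminated.
Round 2: Okafor 2, Varga 2, Tanaka 1. Tanaka has the fewest and is eliminated.
Round 3: Varga 3, Okafor 2. Varga has a majority.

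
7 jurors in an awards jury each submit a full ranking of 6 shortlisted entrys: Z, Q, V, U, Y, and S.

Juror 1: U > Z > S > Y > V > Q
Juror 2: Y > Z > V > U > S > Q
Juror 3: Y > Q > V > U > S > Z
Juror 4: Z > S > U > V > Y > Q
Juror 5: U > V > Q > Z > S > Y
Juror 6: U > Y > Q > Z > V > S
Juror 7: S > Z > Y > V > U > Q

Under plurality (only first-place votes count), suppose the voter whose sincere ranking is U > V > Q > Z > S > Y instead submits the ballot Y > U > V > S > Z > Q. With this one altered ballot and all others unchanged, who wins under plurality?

Y

First-place totals with the altered ballot: Z 1, Q 0, V 0, U 2, Y 3, S 1.
The switch changes the winner from U to Y.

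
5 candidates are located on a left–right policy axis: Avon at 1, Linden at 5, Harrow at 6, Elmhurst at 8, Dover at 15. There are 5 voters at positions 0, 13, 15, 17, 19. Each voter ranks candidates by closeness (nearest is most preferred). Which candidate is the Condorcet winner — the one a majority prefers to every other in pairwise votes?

With single-peaked preferences on a line, the Condorcet winner is the candidate closest to the median voter.
The median voter (position 15) is closest to Dover at 15.
Check: Dover vs Elmhurst — voters closer to Dover: 4 of 5.

Dover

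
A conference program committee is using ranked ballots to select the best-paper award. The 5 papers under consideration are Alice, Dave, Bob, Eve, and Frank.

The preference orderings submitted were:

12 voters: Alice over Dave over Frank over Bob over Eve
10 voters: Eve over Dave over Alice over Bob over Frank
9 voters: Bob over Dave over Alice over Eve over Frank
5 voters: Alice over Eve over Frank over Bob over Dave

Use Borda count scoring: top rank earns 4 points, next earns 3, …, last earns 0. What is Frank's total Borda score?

34

Borda scores:
  Alice: 12·4 + 10·2 + 9·2 + 5·4 = 106
  Dave: 12·3 + 10·3 + 9·3 + 5·0 = 93
  Bob: 12·1 + 10·1 + 9·4 + 5·1 = 63
  Eve: 12·0 + 10·4 + 9·1 + 5·3 = 64
  Frank: 12·2 + 10·0 + 9·0 + 5·2 = 34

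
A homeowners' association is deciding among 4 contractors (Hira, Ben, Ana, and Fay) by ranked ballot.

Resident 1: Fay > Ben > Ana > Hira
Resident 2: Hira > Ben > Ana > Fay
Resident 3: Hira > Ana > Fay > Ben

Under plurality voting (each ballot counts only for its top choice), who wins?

Hira

First-place vote totals:
  Hira: 2
  Ben: 0
  Ana: 0
  Fay: 1
Hira has the most first-place votes.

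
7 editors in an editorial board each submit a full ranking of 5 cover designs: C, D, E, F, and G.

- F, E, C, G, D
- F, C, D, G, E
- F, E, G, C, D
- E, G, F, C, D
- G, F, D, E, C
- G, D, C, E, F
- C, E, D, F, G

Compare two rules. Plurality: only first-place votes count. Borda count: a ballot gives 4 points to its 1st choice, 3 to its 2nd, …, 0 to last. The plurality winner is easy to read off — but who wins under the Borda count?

Plurality first-place counts: C 1, D 0, E 1, F 3, G 2 → F.
Borda totals: C 13, D 9, E 15, F 18, G 15 → F.

F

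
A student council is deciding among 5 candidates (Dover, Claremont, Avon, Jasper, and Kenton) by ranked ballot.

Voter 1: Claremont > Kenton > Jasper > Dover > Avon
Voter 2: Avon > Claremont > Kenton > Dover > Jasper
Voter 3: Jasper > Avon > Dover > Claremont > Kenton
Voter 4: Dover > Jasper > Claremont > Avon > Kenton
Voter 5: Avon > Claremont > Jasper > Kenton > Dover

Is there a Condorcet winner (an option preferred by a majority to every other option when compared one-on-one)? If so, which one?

Head-to-head results (5 voters total):
Dover vs Claremont: Claremont wins 3–2.
Dover vs Avon: Avon wins 3–2.
Dover vs Jasper: Jasper wins 3–2.
Dover vs Kenton: Kenton wins 3–2.
Claremont vs Avon: Avon wins 3–2.
Claremont vs Jasper: Claremont wins 3–2.
Claremont vs Kenton: Claremont wins 5–0.
Avon vs Jasper: Jasper wins 3–2.
Avon vs Kenton: Avon wins 4–1.
Jasper vs Kenton: Jasper wins 3–2.
No candidate beats all others: Claremont beats Jasper beats Avon beats Claremont, a majority cycle.

None — there is no Condorcet winner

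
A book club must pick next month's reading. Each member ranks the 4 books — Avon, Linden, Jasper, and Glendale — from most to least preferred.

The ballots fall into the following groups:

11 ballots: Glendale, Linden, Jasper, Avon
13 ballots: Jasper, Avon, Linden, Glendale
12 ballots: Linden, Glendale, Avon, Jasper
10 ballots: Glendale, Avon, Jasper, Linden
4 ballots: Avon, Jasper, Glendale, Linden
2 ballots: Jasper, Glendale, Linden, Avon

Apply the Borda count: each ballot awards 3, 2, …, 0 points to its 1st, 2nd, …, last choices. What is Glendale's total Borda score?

95

Borda scores:
  Avon: 11·0 + 13·2 + 12·1 + 10·2 + 4·3 + 2·0 = 70
  Linden: 11·2 + 13·1 + 12·3 + 10·0 + 4·0 + 2·1 = 73
  Jasper: 11·1 + 13·3 + 12·0 + 10·1 + 4·2 + 2·3 = 74
  Glendale: 11·3 + 13·0 + 12·2 + 10·3 + 4·1 + 2·2 = 95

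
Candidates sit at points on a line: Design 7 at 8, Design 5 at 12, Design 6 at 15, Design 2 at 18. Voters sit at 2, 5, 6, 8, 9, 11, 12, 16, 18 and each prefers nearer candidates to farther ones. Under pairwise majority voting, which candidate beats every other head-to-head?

Design 7

With single-peaked preferences on a line, the Condorcet winner is the candidate closest to the median voter.
The median voter (position 9) is closest to Design 7 at 8.
Check: Design 7 vs Design 6 — voters closer to Design 7: 6 of 9.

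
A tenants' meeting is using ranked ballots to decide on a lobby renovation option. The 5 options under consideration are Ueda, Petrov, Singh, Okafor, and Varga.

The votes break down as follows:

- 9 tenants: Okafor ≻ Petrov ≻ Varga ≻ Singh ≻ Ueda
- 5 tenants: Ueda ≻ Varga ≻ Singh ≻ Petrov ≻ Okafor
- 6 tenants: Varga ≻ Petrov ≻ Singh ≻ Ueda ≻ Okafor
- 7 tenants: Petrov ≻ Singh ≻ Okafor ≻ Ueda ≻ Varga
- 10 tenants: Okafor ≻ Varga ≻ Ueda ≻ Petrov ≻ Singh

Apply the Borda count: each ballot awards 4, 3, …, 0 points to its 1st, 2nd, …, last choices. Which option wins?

Borda scores:
  Ueda: 9·0 + 5·4 + 6·1 + 7·1 + 10·2 = 53
  Petrov: 9·3 + 5·1 + 6·3 + 7·4 + 10·1 = 88
  Singh: 9·1 + 5·2 + 6·2 + 7·3 + 10·0 = 52
  Okafor: 9·4 + 5·0 + 6·0 + 7·2 + 10·4 = 90
  Varga: 9·2 + 5·3 + 6·4 + 7·0 + 10·3 = 87
Okafor has the highest total.

Okafor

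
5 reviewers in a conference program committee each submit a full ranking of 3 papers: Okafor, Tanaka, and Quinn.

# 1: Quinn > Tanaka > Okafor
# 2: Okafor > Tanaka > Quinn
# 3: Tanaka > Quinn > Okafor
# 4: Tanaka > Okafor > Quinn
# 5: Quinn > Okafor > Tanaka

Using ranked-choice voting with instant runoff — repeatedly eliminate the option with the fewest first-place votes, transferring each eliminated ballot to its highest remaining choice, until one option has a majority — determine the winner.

Tanaka

Round 1: Tanaka 2, Quinn 2, Okafor 1. Okafor has the fewest and is eliminated.
Round 2: Tanaka 3, Quinn 2. Tanaka has a majority.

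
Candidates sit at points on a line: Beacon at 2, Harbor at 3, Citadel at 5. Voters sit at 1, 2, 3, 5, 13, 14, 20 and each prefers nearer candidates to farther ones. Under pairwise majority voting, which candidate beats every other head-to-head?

With single-peaked preferences on a line, the Condorcet winner is the candidate closest to the median voter.
The median voter (position 5) is closest to Citadel at 5.
Check: Citadel vs Harbor — voters closer to Citadel: 4 of 7.

Citadel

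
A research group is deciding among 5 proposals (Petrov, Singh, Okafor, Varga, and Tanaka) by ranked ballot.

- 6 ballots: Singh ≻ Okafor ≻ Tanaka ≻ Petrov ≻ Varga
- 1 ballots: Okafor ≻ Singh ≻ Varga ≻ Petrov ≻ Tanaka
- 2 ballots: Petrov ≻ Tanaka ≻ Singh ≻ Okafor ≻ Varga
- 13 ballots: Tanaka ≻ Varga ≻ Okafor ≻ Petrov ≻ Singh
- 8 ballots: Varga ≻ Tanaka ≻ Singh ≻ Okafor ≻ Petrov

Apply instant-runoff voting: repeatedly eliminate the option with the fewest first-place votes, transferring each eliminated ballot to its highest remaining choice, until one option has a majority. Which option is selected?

Tanaka

Round 1: Tanaka 13, Varga 8, Singh 6, Petrov 2, Okafor 1. Okafor has the fewest and is eliminated.
Round 2: Tanaka 13, Varga 8, Singh 7, Petrov 2. Petrov has the fewest and is eliminated.
Round 3: Tanaka 15, Varga 8, Singh 7. Singh has the fewest and is eliminated.
Round 4: Tanaka 21, Varga 9. Tanaka has a majority.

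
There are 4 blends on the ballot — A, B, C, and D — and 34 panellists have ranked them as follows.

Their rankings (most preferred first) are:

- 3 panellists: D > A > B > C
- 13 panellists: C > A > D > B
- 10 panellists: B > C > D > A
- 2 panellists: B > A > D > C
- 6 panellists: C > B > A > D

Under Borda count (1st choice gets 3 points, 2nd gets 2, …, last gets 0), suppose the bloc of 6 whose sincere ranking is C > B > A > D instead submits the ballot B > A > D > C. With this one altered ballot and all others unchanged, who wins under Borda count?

Borda totals with the altered ballot: A 48, B 57, C 59, D 40.
The winner is unchanged: still C.

C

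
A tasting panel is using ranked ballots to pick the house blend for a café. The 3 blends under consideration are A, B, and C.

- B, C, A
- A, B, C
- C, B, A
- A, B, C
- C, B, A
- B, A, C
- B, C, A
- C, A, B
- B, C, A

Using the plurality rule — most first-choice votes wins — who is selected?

First-place vote totals:
  A: 2
  B: 4
  C: 3
B has the most first-place votes.

B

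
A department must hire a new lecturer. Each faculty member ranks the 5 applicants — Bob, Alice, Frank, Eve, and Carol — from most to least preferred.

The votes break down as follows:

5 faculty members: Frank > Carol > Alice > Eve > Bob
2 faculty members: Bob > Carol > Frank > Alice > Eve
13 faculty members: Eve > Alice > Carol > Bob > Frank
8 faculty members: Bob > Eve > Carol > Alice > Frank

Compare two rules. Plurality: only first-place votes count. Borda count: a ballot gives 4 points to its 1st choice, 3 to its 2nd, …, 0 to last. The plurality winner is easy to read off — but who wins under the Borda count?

Eve

Plurality first-place counts: Bob 10, Alice 0, Frank 5, Eve 13, Carol 0 → Eve.
Borda totals: Bob 53, Alice 59, Frank 24, Eve 81, Carol 63 → Eve.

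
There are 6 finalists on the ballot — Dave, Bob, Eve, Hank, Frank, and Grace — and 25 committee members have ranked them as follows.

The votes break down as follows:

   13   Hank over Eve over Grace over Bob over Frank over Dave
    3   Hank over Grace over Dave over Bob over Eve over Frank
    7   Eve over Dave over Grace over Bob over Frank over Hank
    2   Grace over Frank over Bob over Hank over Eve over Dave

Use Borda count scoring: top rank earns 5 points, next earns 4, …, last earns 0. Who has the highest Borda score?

Eve

Borda scores:
  Dave: 13·0 + 3·3 + 7·4 + 2·0 = 37
  Bob: 13·2 + 3·2 + 7·2 + 2·3 = 52
  Eve: 13·4 + 3·1 + 7·5 + 2·1 = 92
  Hank: 13·5 + 3·5 + 7·0 + 2·2 = 84
  Frank: 13·1 + 3·0 + 7·1 + 2·4 = 28
  Grace: 13·3 + 3·4 + 7·3 + 2·5 = 82
Eve has the highest total.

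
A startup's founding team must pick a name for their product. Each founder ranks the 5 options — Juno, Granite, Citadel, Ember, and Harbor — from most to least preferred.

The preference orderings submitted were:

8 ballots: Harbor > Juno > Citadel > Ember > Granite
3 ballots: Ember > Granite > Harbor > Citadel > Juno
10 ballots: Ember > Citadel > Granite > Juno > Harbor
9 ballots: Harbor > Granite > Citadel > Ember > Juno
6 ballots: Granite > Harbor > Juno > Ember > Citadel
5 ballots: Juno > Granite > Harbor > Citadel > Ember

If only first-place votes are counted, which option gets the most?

First-place vote totals:
  Juno: 5
  Granite: 6
  Citadel: 0
  Ember: 13
  Harbor: 17
Harbor has the most first-place votes.

Harbor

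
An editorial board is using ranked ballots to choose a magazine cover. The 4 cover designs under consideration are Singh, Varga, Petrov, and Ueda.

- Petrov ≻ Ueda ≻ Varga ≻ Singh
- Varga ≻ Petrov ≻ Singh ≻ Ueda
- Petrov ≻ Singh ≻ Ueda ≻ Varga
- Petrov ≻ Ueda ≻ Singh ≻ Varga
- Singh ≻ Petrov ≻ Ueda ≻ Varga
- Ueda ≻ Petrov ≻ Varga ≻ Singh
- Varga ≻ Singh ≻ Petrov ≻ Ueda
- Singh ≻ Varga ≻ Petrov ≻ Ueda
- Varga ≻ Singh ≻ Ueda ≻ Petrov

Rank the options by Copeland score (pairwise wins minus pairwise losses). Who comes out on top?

Petrov

Pairwise results:
  Singh vs Varga: Varga wins 5–4.
  Singh vs Petrov: Petrov wins 5–4.
  Singh vs Ueda: Singh wins 6–3.
  Varga vs Petrov: Petrov wins 5–4.
  Varga vs Ueda: Ueda wins 5–4.
  Petrov vs Ueda: Petrov wins 7–2.
Copeland scores (wins − losses):
  Singh: 1 − 2 = -1
  Varga: 1 − 2 = -1
  Petrov: 3 − 0 = 3
  Ueda: 1 − 2 = -1
Petrov has the best Copeland score.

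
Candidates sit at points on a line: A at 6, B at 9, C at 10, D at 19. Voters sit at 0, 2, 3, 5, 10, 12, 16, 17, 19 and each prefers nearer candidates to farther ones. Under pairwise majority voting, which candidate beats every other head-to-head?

C

With single-peaked preferences on a line, the Condorcet winner is the candidate closest to the median voter.
The median voter (position 10) is closest to C at 10.
Check: C vs D — voters closer to C: 6 of 9.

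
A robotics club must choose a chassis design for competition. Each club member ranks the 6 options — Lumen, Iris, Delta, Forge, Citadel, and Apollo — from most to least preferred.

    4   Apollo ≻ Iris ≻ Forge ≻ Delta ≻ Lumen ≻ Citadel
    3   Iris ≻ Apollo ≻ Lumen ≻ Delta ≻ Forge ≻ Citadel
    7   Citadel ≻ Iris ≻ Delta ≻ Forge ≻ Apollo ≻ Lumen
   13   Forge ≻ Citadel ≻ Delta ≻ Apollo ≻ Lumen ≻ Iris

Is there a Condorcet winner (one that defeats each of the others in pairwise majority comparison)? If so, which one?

Head-to-head results (27 voters total):
Lumen vs Iris: Iris wins 14–13.
Lumen vs Delta: Delta wins 24–3.
Lumen vs Forge: Forge wins 24–3.
Lumen vs Citadel: Citadel wins 20–7.
Lumen vs Apollo: Apollo wins 27–0.
Iris vs Delta: Iris wins 14–13.
Iris vs Forge: Iris wins 14–13.
Iris vs Citadel: Citadel wins 20–7.
Iris vs Apollo: Apollo wins 17–10.
Delta vs Forge: Forge wins 17–10.
Delta vs Citadel: Citadel wins 20–7.
Delta vs Apollo: Delta wins 20–7.
Forge vs Citadel: Forge wins 20–7.
Forge vs Apollo: Forge wins 20–7.
Citadel vs Apollo: Citadel wins 20–7.
No candidate beats all others: Iris beats Delta beats Apollo beats Iris, a majority cycle.

There is no Condorcet winner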